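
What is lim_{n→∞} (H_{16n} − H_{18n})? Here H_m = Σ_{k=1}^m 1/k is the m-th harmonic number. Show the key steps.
lim = ln(16/18) = ln(8/9)

Euler-Maclaurin gives H_m = ln m + γ + 1/(2m) + O(1/m^2). The γ and O(1/m) terms cancel in the difference:
  H_{16n} − H_{18n} = ln(16n) − ln(18n) + O(1/n) = ln(16/18) + O(1/n).
Hence the limit is ln(16/18) = ln(8/9).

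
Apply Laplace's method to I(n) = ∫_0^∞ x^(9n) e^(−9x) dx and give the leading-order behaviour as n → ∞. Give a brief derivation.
I(n) ~ (sqrt(2π·9n) / 9) · (9n/(9e))^(9n)

Write the integrand as exp(9n ln x − 9x) and set f(x) = 9n ln x − 9x. Then f'(x) = 9n/x − 9 = 0 at x* = 9n/9, and f''(x*) = −9n/x*^2 = −9^2/(9n). Laplace's method (interior maximum) gives
  I(n) ~ e^(f(x*)) · sqrt(2π / |f''(x*)|)
        = exp(9n ln(9n/9) − 9n) · sqrt(2π · 9n / 9^2)
        = (9n/9)^(9n) e^(−9n) · sqrt(2π·9n) / 9
        = (sqrt(2π·9n) / 9) · (9n/(9e))^(9n).
This matches Γ(9n+1)/9^(9n+1) with Stirling applied to Γ.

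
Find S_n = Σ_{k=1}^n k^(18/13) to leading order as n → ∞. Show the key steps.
S_n ~ (13/31) · n^(31/13)

Integral comparison: Σ_{k=1}^n k^(18/13) = ∫_0^n x^(18/13) dx + O(n^(18/13)). The integral is n^(1 + 18/13) / (1 + 18/13) = n^((18+13)/13) / ((18+13)/13) = (13/31) · n^(31/13).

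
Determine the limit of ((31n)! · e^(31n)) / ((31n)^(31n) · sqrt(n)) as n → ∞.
lim = sqrt(2π·31)

Stirling: (31n)! ~ sqrt(2π·31n) · (31n/e)^(31n). Hence
  (31n)! · e^(31n) / (31n)^(31n) ~ sqrt(2π·31n).
Dividing by sqrt(n): sqrt(2π·31n) / sqrt(n) = sqrt(2π·31) · n^((1−1)/2), so the limit is sqrt(2π·31).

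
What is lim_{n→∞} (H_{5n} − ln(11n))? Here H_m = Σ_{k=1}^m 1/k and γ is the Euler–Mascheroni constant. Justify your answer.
lim = ln(5/11) + γ

By Euler-Maclaurin, H_m = ln m + γ + O(1/m). So
  H_{5n} − ln(11n) = ln(5n) + γ − ln(11n) + O(1/n)
                       = ln(5/11) + γ + O(1/n).
Hence the limit is ln(5/11) + γ.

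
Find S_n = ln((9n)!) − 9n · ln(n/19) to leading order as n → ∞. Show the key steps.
S_n ~ 9n · (ln 171 − 1) + O(ln n)

Stirling: ln((9n)!) = 9n ln(9n) − 9n + O(ln n).
  S_n = 9n ln(9n) − 9n − 9n ln(n/19) + O(ln n)
      = 9n ln(9n) − 9n ln n + 9n ln 19 − 9n + O(ln n)
      = 9n ln 9 + 9n ln 19 − 9n + O(ln n)
      = 9n (ln 171 − 1) + O(ln n).
Numerically ln(171) − 1 ≈ 4.1417.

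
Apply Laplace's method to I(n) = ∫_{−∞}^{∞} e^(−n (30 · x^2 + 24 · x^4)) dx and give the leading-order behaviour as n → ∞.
I(n) ~ sqrt(π/(30n))

φ(x) = 30 · x^2 + 24 · x^4 has its unique global minimum at x* = 0 (since φ'(x) = 60x + 96x^3 = 0 only at x = 0 for real x with both coefficients positive, and φ → ∞ as |x| → ∞). At x* = 0, φ(0) = 0 and φ''(0) = 60. Laplace's method then gives
  I(n) ~ sqrt(2π / (n · φ''(0))) · e^(−n φ(0)) = sqrt(2π / (60n)) = sqrt(π/(30n)).
The 24 · x^4 term contributes only at subleading order (an O(1/n) relative correction).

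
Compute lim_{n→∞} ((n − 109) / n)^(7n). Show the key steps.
lim = e^(−763)

Rewrite as (1 − 109/n)^(7n). By the standard limit (1 + x/n)^n → e^x, we have (1 − 109/n)^n → e^(−109), and raising to the 7th power gives e^(−763).
More precisely, ln[(1 − 109/n)^(7n)] = 7n · ln(1 − 109/n) = 7n · (-109/n + O(1/n^2)) = -763 + O(1/n) → -763.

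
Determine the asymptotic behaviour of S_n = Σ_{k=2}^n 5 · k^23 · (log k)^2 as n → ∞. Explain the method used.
S_n ~ 5 · n^24 · (log n)^2 / 24

By integral comparison, S_n = ∫_1^n 5 · x^23 · (log x)^2 dx + O(n^23 · (log n)^2). For the integral, the leading term of ∫_1^n x^23 (log x)^2 dx is n^24/24 · (log n)^2 (by repeated integration by parts; each step lowers the log-exponent and produces a relatively O(1/log n) correction). Hence S_n ~ 5 · n^24 · (log n)^2 / 24.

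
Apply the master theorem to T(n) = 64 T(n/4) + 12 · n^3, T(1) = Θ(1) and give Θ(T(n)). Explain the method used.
T(n) = Θ(n^3 log n)

log_4 64 = 3, and f(n) = 12 · n^3 = Θ(n^(log_4 64)). This is Case 2 of the master theorem: T(n) = Θ(f(n) · log n) = Θ(n^3 log n).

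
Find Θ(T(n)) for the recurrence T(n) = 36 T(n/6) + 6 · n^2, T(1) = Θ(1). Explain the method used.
T(n) = Θ(n^2 log n)

log_6 36 = 2, and f(n) = 6 · n^2 = Θ(n^(log_6 36)). This is Case 2 of the master theorem: T(n) = Θ(f(n) · log n) = Θ(n^2 log n).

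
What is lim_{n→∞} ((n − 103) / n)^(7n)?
lim = e^(−721)

Rewrite as (1 − 103/n)^(7n). By the standard limit (1 + x/n)^n → e^x, we have (1 − 103/n)^n → e^(−103), and raising to the 7th power gives e^(−721).
More precisely, ln[(1 − 103/n)^(7n)] = 7n · ln(1 − 103/n) = 7n · (-103/n + O(1/n^2)) = -721 + O(1/n) → -721.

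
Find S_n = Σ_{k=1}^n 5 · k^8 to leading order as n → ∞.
S_n ~ 5 · n^9 / 9

By integral comparison (Euler-Maclaurin), Σ_{k=1}^n 5 · k^8 = 5 · ∫_0^n x^8 dx + O(n^8) = 5 · n^9/9 + O(n^8). (Equivalently, Faulhaber's formula gives the same leading term.)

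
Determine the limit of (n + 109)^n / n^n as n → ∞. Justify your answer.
lim = e^109

Rewrite as (1 + 109/n)^(n). By the standard limit (1 + x/n)^n → e^x, we have (1 + 109/n)^n → e^109, and raising to the 1st power gives e^109.
More precisely, ln[(1 + 109/n)^(n)] = n · ln(1 + 109/n) = n · (109/n + O(1/n^2)) = 109 + O(1/n) → 109.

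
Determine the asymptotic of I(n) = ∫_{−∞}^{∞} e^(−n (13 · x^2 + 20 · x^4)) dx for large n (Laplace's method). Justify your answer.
I(n) ~ sqrt(π/(13n))

φ(x) = 13 · x^2 + 20 · x^4 has its unique global minimum at x* = 0 (since φ'(x) = 26x + 80x^3 = 0 only at x = 0 for real x with both coefficients positive, and φ → ∞ as |x| → ∞). At x* = 0, φ(0) = 0 and φ''(0) = 26. Laplace's method then gives
  I(n) ~ sqrt(2π / (n · φ''(0))) · e^(−n φ(0)) = sqrt(2π / (26n)) = sqrt(π/(13n)).
The 20 · x^4 term contributes only at subleading order (an O(1/n) relative correction).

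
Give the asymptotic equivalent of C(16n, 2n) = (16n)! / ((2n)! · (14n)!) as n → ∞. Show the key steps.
C(16n, 2n) ~ (16777216/823543)^(2n) · sqrt(4/(7π·2n))

Write N = 2n. Apply Stirling to each factorial:
  (8N)! ~ sqrt(2π·8N) · (8N/e)^(8N),
  N! ~ sqrt(2π N) · (N/e)^N,
  (7N)! ~ sqrt(2π·7N) · (7N/e)^(7N).
The exponential factors combine to (8N)^(8N) / (N^N · (7N)^(7N)) = 8^(8N)/7^(7N) = (8^8/7^7)^N = (16777216/823543)^N.
The square-root prefactors combine to sqrt(2π·8N) / (sqrt(2π N)·sqrt(2π·7N)) = sqrt(8 / (2π·7·N)) = sqrt(4/(7π·2n)).
Substituting N = 2n: C(16n, 2n) ~ (16777216/823543)^(2n) · sqrt(4/(7π·2n)).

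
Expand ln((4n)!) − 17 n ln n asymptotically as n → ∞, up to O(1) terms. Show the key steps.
ln((4n)!) − 17 n ln n = −13 n ln n + 4(ln 4 − 1) n + (1/2) ln(2π·4n) + O(1/n)

Stirling: ln((4n)!) = 4n ln(4n) − 4n + (1/2) ln(2π·4n) + O(1/n).
Expand 4n ln(4n) = 4n (ln n + ln 4) = 4n ln n + 4n ln 4.
Subtract 17n ln n: leading term is (4 − 17) n ln n = −13 n ln n. The next term is 4n ln 4 − 4n = 4(ln 4 − 1) n. Then the (1/2) ln(2π·4n) correction.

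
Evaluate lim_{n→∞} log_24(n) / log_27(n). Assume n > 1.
lim = ln(27) / ln(24) = log_24(27)

Change of base: log_24(n) = ln n / ln 24 and log_27(n) = ln n / ln 27. The ratio is (ln n / ln 24) · (ln 27 / ln n) = ln 27 / ln 24, a constant independent of n. So the limit is ln 27 / ln 24 = log_24(27).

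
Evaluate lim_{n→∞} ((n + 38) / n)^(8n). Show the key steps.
lim = e^304

Rewrite as (1 + 38/n)^(8n). By the standard limit (1 + x/n)^n → e^x, we have (1 + 38/n)^n → e^38, and raising to the 8th power gives e^304.
More precisely, ln[(1 + 38/n)^(8n)] = 8n · ln(1 + 38/n) = 8n · (38/n + O(1/n^2)) = 304 + O(1/n) → 304.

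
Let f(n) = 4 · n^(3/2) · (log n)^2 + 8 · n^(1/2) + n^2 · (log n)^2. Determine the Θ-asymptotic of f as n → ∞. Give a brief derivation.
f(n) ∈ Θ(n^2 · (log n)^2)

Compare the terms by growth order. For large n, n^a · (log n)^b dominates n^a' · (log n)^b' iff a > a', or (a = a' and b > b'). Ranking the 3 terms shows the dominant one is n^2 · (log n)^2. Hence f(n) ∈ Θ(n^2 · (log n)^2).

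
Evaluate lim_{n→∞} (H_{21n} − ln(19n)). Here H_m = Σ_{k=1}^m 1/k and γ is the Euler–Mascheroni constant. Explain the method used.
lim = ln(21/19) + γ

By Euler-Maclaurin, H_m = ln m + γ + O(1/m). So
  H_{21n} − ln(19n) = ln(21n) + γ − ln(19n) + O(1/n)
                       = ln(21/19) + γ + O(1/n).
Hence the limit is ln(21/19) + γ.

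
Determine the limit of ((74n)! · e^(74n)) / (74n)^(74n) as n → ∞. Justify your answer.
lim = ∞

Stirling: (74n)! ~ sqrt(2π·74n) · (74n/e)^(74n). Hence
  (74n)! · e^(74n) / (74n)^(74n) ~ sqrt(2π·74n) = sqrt(2π·74) · sqrt(n) → ∞.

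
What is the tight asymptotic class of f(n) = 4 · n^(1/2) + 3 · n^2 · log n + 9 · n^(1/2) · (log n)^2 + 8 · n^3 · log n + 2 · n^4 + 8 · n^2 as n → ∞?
f(n) ∈ Θ(n^4)

Compare the terms by growth order. For large n, n^a · (log n)^b dominates n^a' · (log n)^b' iff a > a', or (a = a' and b > b'). Ranking the 6 terms shows the dominant one is 2 · n^4. Hence f(n) ∈ Θ(n^4).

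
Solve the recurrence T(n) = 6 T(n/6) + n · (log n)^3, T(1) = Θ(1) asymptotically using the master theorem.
T(n) = Θ(n · (log n)^4)

Here log_6 6 = 1 and f(n) = n · (log n)^3 = Θ(n^(log_6 6) · (log n)^3). This is the extended Case 2 of the master theorem (f matches the critical exponent up to log factors), giving T(n) = Θ(n^(log_6 6) · (log n)^(3+1)) = Θ(n · (log n)^4).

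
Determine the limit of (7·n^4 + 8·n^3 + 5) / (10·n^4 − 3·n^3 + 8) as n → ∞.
lim = 7/10

For large n the leading n^4 terms dominate both numerator and denominator. Dividing top and bottom by n^4, every other term tends to 0, leaving 7/10.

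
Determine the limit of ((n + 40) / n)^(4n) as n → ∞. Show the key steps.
lim = e^160

Rewrite as (1 + 40/n)^(4n). By the standard limit (1 + x/n)^n → e^x, we have (1 + 40/n)^n → e^40, and raising to the 4th power gives e^160.
More precisely, ln[(1 + 40/n)^(4n)] = 4n · ln(1 + 40/n) = 4n · (40/n + O(1/n^2)) = 160 + O(1/n) → 160.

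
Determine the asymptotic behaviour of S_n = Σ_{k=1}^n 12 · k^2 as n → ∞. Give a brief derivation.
S_n ~ 4 · n^3

By integral comparison (Euler-Maclaurin), Σ_{k=1}^n 12 · k^2 = 12 · ∫_0^n x^2 dx + O(n^2) = 12 · n^3/3 = 4 · n^3 + O(n^2). (Equivalently, Faulhaber's formula gives the same leading term.)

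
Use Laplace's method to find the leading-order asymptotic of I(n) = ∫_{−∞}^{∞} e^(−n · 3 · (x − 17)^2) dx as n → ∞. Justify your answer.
I(n) = sqrt(π/(3n))

Here φ(x) = 3 · (x − 17)^2 has its unique minimum at x* = 17 with φ(x*) = 0 and φ''(x*) = 6. Laplace's method gives
  I(n) ~ e^(−n φ(x*)) · sqrt(2π / (n · φ''(x*))) = sqrt(2π / (6n)) = sqrt(π/(3n)).
This is exact: substituting u = (x − 17)·sqrt(3n) gives I(n) = (1/sqrt(3n)) ∫_{−∞}^{∞} e^(−u^2) du = sqrt(π/(3n)).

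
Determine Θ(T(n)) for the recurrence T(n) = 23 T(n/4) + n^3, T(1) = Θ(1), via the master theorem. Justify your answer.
T(n) = Θ(n^3)

log_4 23 ≈ 2.262. f(n) = n^3 dominates n^(log_4 23) since 3 > 2.262, and the regularity condition a·f(n/b) = 23·(n/4)^3 = (23/64)·n^3 ≤ c·f(n) holds with c = 23/64 ≈ 0.359 < 1. So this is Case 3: T(n) = Θ(f(n)) = Θ(n^3).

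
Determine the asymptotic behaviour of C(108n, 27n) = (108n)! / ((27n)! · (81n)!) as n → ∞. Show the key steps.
C(108n, 27n) ~ (256/27)^(27n) · sqrt(2/(3π·27n))

Write N = 27n. Apply Stirling to each factorial:
  (4N)! ~ sqrt(2π·4N) · (4N/e)^(4N),
  N! ~ sqrt(2π N) · (N/e)^N,
  (3N)! ~ sqrt(2π·3N) · (3N/e)^(3N).
The exponential factors combine to (4N)^(4N) / (N^N · (3N)^(3N)) = 4^(4N)/3^(3N) = (4^4/3^3)^N = (256/27)^N.
The square-root prefactors combine to sqrt(2π·4N) / (sqrt(2π N)·sqrt(2π·3N)) = sqrt(4 / (2π·3·N)) = sqrt(2/(3π·27n)).
Substituting N = 27n: C(108n, 27n) ~ (256/27)^(27n) · sqrt(2/(3π·27n)).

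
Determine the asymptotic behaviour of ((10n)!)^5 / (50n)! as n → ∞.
((10n)!)^5/(50n)! ~ ((2π·10n)^(4/2) / sqrt(5)) · 5^(−5·10n)  →  0

Write N = 10n. Stirling: N! ~ sqrt(2π N)(N/e)^N and (5N)! ~ sqrt(2π·5N)·(5N/e)^(5N).
  (N!)^5/(5N)! ~ (2π N)^(5/2) (N/e)^(5N) / [sqrt(2π·5N) (5N/e)^(5N)]
     = (2π N)^(5/2) / sqrt(2π·5N) · (N/(5N))^(5N)
     = (2π N)^((5−1)/2) / sqrt(5) · 5^(−5N).
Since 5^5 > 1, the factor 5^(−5N) decays exponentially, so the ratio → 0. Substituting N = 10n gives the stated form.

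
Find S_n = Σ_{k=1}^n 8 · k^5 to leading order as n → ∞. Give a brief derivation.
S_n ~ 4 · n^6 / 3

By integral comparison (Euler-Maclaurin), Σ_{k=1}^n 8 · k^5 = 8 · ∫_0^n x^5 dx + O(n^5) = 8 · n^6/6 = 4 · n^6 / 3 + O(n^5). (Equivalently, Faulhaber's formula gives the same leading term.)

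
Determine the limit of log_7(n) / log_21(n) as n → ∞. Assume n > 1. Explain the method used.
lim = ln(21) / ln(7) = log_7(21)

Change of base: log_7(n) = ln n / ln 7 and log_21(n) = ln n / ln 21. The ratio is (ln n / ln 7) · (ln 21 / ln n) = ln 21 / ln 7, a constant independent of n. So the limit is ln 21 / ln 7 = log_7(21).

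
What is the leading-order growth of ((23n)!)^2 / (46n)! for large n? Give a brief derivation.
((23n)!)^2/(46n)! ~ ((2π·23n)^(1/2) / sqrt(2)) · 2^(−2·23n)  →  0

Write N = 23n. Stirling: N! ~ sqrt(2π N)(N/e)^N and (2N)! ~ sqrt(2π·2N)·(2N/e)^(2N).
  (N!)^2/(2N)! ~ (2π N)^(2/2) (N/e)^(2N) / [sqrt(2π·2N) (2N/e)^(2N)]
     = (2π N)^(2/2) / sqrt(2π·2N) · (N/(2N))^(2N)
     = (2π N)^((2−1)/2) / sqrt(2) · 2^(−2N).
Since 2^2 > 1, the factor 2^(−2N) decays exponentially, so the ratio → 0. Substituting N = 23n gives the stated form.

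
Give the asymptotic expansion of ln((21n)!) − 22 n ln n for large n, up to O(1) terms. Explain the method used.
ln((21n)!) − 22 n ln n = −n ln n + 21(ln 21 − 1) n + (1/2) ln(2π·21n) + O(1/n)

Stirling: ln((21n)!) = 21n ln(21n) − 21n + (1/2) ln(2π·21n) + O(1/n).
Expand 21n ln(21n) = 21n (ln n + ln 21) = 21n ln n + 21n ln 21.
Subtract 22n ln n: leading term is (21 − 22) n ln n = −n ln n. The next term is 21n ln 21 − 21n = 21(ln 21 − 1) n. Then the (1/2) ln(2π·21n) correction.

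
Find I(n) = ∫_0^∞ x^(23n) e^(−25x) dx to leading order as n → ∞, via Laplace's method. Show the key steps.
I(n) ~ (sqrt(2π·23n) / 25) · (23n/(25e))^(23n)

Write the integrand as exp(23n ln x − 25x) and set f(x) = 23n ln x − 25x. Then f'(x) = 23n/x − 25 = 0 at x* = 23n/25, and f''(x*) = −23n/x*^2 = −25^2/(23n). Laplace's method (interior maximum) gives
  I(n) ~ e^(f(x*)) · sqrt(2π / |f''(x*)|)
        = exp(23n ln(23n/25) − 23n) · sqrt(2π · 23n / 25^2)
        = (23n/25)^(23n) e^(−23n) · sqrt(2π·23n) / 25
        = (sqrt(2π·23n) / 25) · (23n/(25e))^(23n).
This matches Γ(23n+1)/25^(23n+1) with Stirling applied to Γ.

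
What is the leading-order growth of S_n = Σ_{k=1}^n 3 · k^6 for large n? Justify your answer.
S_n ~ 3 · n^7 / 7

By integral comparison (Euler-Maclaurin), Σ_{k=1}^n 3 · k^6 = 3 · ∫_0^n x^6 dx + O(n^6) = 3 · n^7/7 + O(n^6). (Equivalently, Faulhaber's formula gives the same leading term.)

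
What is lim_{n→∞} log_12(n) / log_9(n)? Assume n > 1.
lim = ln(9) / ln(12) = log_12(9)

Change of base: log_12(n) = ln n / ln 12 and log_9(n) = ln n / ln 9. The ratio is (ln n / ln 12) · (ln 9 / ln n) = ln 9 / ln 12, a constant independent of n. So the limit is ln 9 / ln 12 = log_12(9).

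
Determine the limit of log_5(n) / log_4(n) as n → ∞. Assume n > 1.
lim = ln(4) / ln(5) = log_5(4)

Change of base: log_5(n) = ln n / ln 5 and log_4(n) = ln n / ln 4. The ratio is (ln n / ln 5) · (ln 4 / ln n) = ln 4 / ln 5, a constant independent of n. So the limit is ln 4 / ln 5 = log_5(4).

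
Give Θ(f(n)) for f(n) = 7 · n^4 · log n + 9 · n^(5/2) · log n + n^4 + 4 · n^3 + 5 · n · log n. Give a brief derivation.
f(n) ∈ Θ(n^4 · log n)

Compare the terms by growth order. For large n, n^a · (log n)^b dominates n^a' · (log n)^b' iff a > a', or (a = a' and b > b'). Ranking the 5 terms shows the dominant one is 7 · n^4 · log n. Hence f(n) ∈ Θ(n^4 · log n).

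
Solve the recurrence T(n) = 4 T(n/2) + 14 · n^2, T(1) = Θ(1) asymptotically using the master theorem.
T(n) = Θ(n^2 log n)

log_2 4 = 2, and f(n) = 14 · n^2 = Θ(n^(log_2 4)). This is Case 2 of the master theorem: T(n) = Θ(f(n) · log n) = Θ(n^2 log n).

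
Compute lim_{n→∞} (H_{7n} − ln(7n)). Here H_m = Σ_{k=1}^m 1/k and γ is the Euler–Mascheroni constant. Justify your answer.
lim = γ

By Euler-Maclaurin, H_m = ln m + γ + O(1/m). So
  H_{7n} − ln(7n) = ln(7n) + γ − ln(7n) + O(1/n)
                       = ln(7/7) + γ + O(1/n).
Hence the limit is γ (since ln 1 = 0).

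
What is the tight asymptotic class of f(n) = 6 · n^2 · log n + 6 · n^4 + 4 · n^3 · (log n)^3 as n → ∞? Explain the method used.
f(n) ∈ Θ(n^4)

Compare the terms by growth order. For large n, n^a · (log n)^b dominates n^a' · (log n)^b' iff a > a', or (a = a' and b > b'). Ranking the 3 terms shows the dominant one is 6 · n^4. Hence f(n) ∈ Θ(n^4).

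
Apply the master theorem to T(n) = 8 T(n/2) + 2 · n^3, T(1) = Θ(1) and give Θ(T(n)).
T(n) = Θ(n^3 log n)

log_2 8 = 3, and f(n) = 2 · n^3 = Θ(n^(log_2 8)). This is Case 2 of the master theorem: T(n) = Θ(f(n) · log n) = Θ(n^3 log n).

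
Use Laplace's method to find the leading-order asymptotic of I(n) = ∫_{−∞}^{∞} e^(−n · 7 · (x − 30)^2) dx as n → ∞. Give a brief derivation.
I(n) = sqrt(π/(7n))

Here φ(x) = 7 · (x − 30)^2 has its unique minimum at x* = 30 with φ(x*) = 0 and φ''(x*) = 14. Laplace's method gives
  I(n) ~ e^(−n φ(x*)) · sqrt(2π / (n · φ''(x*))) = sqrt(2π / (14n)) = sqrt(π/(7n)).
This is exact: substituting u = (x − 30)·sqrt(7n) gives I(n) = (1/sqrt(7n)) ∫_{−∞}^{∞} e^(−u^2) du = sqrt(π/(7n)).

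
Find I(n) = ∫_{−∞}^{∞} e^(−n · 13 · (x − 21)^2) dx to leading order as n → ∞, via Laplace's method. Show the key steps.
I(n) = sqrt(π/(13n))

Here φ(x) = 13 · (x − 21)^2 has its unique minimum at x* = 21 with φ(x*) = 0 and φ''(x*) = 26. Laplace's method gives
  I(n) ~ e^(−n φ(x*)) · sqrt(2π / (n · φ''(x*))) = sqrt(2π / (26n)) = sqrt(π/(13n)).
This is exact: substituting u = (x − 21)·sqrt(13n) gives I(n) = (1/sqrt(13n)) ∫_{−∞}^{∞} e^(−u^2) du = sqrt(π/(13n)).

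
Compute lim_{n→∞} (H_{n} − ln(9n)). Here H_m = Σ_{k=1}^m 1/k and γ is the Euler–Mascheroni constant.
lim = −ln 9 + γ

By Euler-Maclaurin, H_m = ln m + γ + O(1/m). So
  H_{n} − ln(9n) = ln(n) + γ − ln(9n) + O(1/n)
                       = ln(1/9) + γ + O(1/n).
Hence the limit is ln(1/9) + γ.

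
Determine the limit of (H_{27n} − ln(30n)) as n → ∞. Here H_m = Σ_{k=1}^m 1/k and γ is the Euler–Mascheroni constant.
lim = ln(9/10) + γ

By Euler-Maclaurin, H_m = ln m + γ + O(1/m). So
  H_{27n} − ln(30n) = ln(27n) + γ − ln(30n) + O(1/n)
                       = ln(27/30) + γ + O(1/n).
Hence the limit is ln(27/30) + γ (= ln(9/10)).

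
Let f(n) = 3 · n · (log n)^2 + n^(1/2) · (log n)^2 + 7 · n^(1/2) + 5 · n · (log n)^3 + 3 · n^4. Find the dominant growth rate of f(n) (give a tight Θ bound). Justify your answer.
f(n) ∈ Θ(n^4)

Compare the terms by growth order. For large n, n^a · (log n)^b dominates n^a' · (log n)^b' iff a > a', or (a = a' and b > b'). Ranking the 5 terms shows the dominant one is 3 · n^4. Hence f(n) ∈ Θ(n^4).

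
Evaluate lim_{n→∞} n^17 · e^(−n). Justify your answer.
lim = 0

Exponentials with base > 1 dominate every fixed polynomial: for any fixed c, n^c / e^n → 0 as n → ∞ (e.g. by the ratio test, or since e^n grows faster than any power of n). Hence n^17 · e^(−n) = n^17 / e^n → 0.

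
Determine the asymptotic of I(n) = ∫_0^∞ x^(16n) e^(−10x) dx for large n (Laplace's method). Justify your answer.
I(n) ~ (sqrt(2π·16n) / 10) · (16n/(10e))^(16n)

Write the integrand as exp(16n ln x − 10x) and set f(x) = 16n ln x − 10x. Then f'(x) = 16n/x − 10 = 0 at x* = 16n/10, and f''(x*) = −16n/x*^2 = −10^2/(16n). Laplace's method (interior maximum) gives
  I(n) ~ e^(f(x*)) · sqrt(2π / |f''(x*)|)
        = exp(16n ln(16n/10) − 16n) · sqrt(2π · 16n / 10^2)
        = (16n/10)^(16n) e^(−16n) · sqrt(2π·16n) / 10
        = (sqrt(2π·16n) / 10) · (16n/(10e))^(16n).
This matches Γ(16n+1)/10^(16n+1) with Stirling applied to Γ.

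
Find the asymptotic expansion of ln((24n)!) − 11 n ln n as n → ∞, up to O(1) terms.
ln((24n)!) − 11 n ln n = 13 n ln n + 24(ln 24 − 1) n + (1/2) ln(2π·24n) + O(1/n)

Stirling: ln((24n)!) = 24n ln(24n) − 24n + (1/2) ln(2π·24n) + O(1/n).
Expand 24n ln(24n) = 24n (ln n + ln 24) = 24n ln n + 24n ln 24.
Subtract 11n ln n: leading term is (24 − 11) n ln n = 13 n ln n. The next term is 24n ln 24 − 24n = 24(ln 24 − 1) n. Then the (1/2) ln(2π·24n) correction.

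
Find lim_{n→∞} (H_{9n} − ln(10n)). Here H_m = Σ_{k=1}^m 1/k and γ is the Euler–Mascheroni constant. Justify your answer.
lim = ln(9/10) + γ

By Euler-Maclaurin, H_m = ln m + γ + O(1/m). So
  H_{9n} − ln(10n) = ln(9n) + γ − ln(10n) + O(1/n)
                       = ln(9/10) + γ + O(1/n).
Hence the limit is ln(9/10) + γ.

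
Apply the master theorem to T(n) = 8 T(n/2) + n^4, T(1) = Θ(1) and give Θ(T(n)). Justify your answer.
T(n) = Θ(n^4)

log_2 8 ≈ 3.000. f(n) = n^4 dominates n^(log_2 8) since 4 > 3.000, and the regularity condition a·f(n/b) = 8·(n/2)^4 = (8/16)·n^4 ≤ c·f(n) holds with c = 8/16 ≈ 0.5 < 1. So this is Case 3: T(n) = Θ(f(n)) = Θ(n^4).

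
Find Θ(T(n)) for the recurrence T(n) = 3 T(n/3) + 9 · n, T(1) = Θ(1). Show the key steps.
T(n) = Θ(n log n)

log_3 3 = 1, and f(n) = 9 · n = Θ(n^(log_3 3)). This is Case 2 of the master theorem: T(n) = Θ(f(n) · log n) = Θ(n log n).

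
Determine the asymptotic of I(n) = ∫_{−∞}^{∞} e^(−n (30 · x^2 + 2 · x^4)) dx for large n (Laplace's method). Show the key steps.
I(n) ~ sqrt(π/(30n))

φ(x) = 30 · x^2 + 2 · x^4 has its unique global minimum at x* = 0 (since φ'(x) = 60x + 8x^3 = 0 only at x = 0 for real x with both coefficients positive, and φ → ∞ as |x| → ∞). At x* = 0, φ(0) = 0 and φ''(0) = 60. Laplace's method then gives
  I(n) ~ sqrt(2π / (n · φ''(0))) · e^(−n φ(0)) = sqrt(2π / (60n)) = sqrt(π/(30n)).
The 2 · x^4 term contributes only at subleading order (an O(1/n) relative correction).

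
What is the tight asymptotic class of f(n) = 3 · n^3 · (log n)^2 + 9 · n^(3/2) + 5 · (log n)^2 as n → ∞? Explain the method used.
f(n) ∈ Θ(n^3 · (log n)^2)

Compare the terms by growth order. For large n, n^a · (log n)^b dominates n^a' · (log n)^b' iff a > a', or (a = a' and b > b'). Ranking the 3 terms shows the dominant one is 3 · n^3 · (log n)^2. Hence f(n) ∈ Θ(n^3 · (log n)^2).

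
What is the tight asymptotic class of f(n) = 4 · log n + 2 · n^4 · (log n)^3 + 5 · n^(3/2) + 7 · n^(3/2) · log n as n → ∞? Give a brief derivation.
f(n) ∈ Θ(n^4 · (log n)^3)

Compare the terms by growth order. For large n, n^a · (log n)^b dominates n^a' · (log n)^b' iff a > a', or (a = a' and b > b'). Ranking the 4 terms shows the dominant one is 2 · n^4 · (log n)^3. Hence f(n) ∈ Θ(n^4 · (log n)^3).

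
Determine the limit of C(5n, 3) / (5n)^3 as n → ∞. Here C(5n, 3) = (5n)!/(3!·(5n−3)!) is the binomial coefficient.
lim = 1/3! = 1/6

With N = 5n → ∞: C(N, 3) / N^3 = [N(N−1)…(N−2)] / (3! · N^3) = (1/3!) · 1 · (1 − 1/(5n)) · (1 − 2/(5n)). Each factor → 1 as N → ∞, so the limit is 1/3! = 1/6.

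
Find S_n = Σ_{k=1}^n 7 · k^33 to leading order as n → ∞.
S_n ~ 7 · n^34 / 34

By integral comparison (Euler-Maclaurin), Σ_{k=1}^n 7 · k^33 = 7 · ∫_0^n x^33 dx + O(n^33) = 7 · n^34/34 + O(n^33). (Equivalently, Faulhaber's formula gives the same leading term.)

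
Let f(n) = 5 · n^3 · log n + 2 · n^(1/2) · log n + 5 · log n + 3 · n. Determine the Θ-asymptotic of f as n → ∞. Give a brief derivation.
f(n) ∈ Θ(n^3 · log n)

Compare the terms by growth order. For large n, n^a · (log n)^b dominates n^a' · (log n)^b' iff a > a', or (a = a' and b > b'). Ranking the 4 terms shows the dominant one is 5 · n^3 · log n. Hence f(n) ∈ Θ(n^3 · log n).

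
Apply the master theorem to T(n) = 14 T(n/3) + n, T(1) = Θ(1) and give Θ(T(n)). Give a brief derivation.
T(n) = Θ(n^(log_3 14))

Master theorem: compare f(n) = n to n^(log_3 14) where log_3 14 ≈ 2.402. Since 1 < log_3 14, we have f(n) = O(n^(log_3 14 − ε)) for some ε > 0 — Case 1. Hence T(n) = Θ(n^(log_3 14)).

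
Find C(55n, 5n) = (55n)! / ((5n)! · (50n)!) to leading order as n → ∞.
C(55n, 5n) ~ (285311670611/10000000000)^(5n) · sqrt(11/(20π·5n))

Write N = 5n. Apply Stirling to each factorial:
  (11N)! ~ sqrt(2π·11N) · (11N/e)^(11N),
  N! ~ sqrt(2π N) · (N/e)^N,
  (10N)! ~ sqrt(2π·10N) · (10N/e)^(10N).
The exponential factors combine to (11N)^(11N) / (N^N · (10N)^(10N)) = 11^(11N)/10^(10N) = (11^11/10^10)^N = (285311670611/10000000000)^N.
The square-root prefactors combine to sqrt(2π·11N) / (sqrt(2π N)·sqrt(2π·10N)) = sqrt(11 / (2π·10·N)) = sqrt(11/(20π·5n)).
Substituting N = 5n: C(55n, 5n) ~ (285311670611/10000000000)^(5n) · sqrt(11/(20π·5n)).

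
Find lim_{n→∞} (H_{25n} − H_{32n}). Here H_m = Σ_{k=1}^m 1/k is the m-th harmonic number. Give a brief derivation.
lim = ln(25/32)

Euler-Maclaurin gives H_m = ln m + γ + 1/(2m) + O(1/m^2). The γ and O(1/m) terms cancel in the difference:
  H_{25n} − H_{32n} = ln(25n) − ln(32n) + O(1/n) = ln(25/32) + O(1/n).
Hence the limit is ln(25/32).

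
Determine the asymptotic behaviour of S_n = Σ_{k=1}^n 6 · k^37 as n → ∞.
S_n ~ 3 · n^38 / 19

By integral comparison (Euler-Maclaurin), Σ_{k=1}^n 6 · k^37 = 6 · ∫_0^n x^37 dx + O(n^37) = 6 · n^38/38 = 3 · n^38 / 19 + O(n^37). (Equivalently, Faulhaber's formula gives the same leading term.)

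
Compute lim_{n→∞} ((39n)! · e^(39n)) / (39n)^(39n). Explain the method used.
lim = ∞

Stirling: (39n)! ~ sqrt(2π·39n) · (39n/e)^(39n). Hence
  (39n)! · e^(39n) / (39n)^(39n) ~ sqrt(2π·39n) = sqrt(2π·39) · sqrt(n) → ∞.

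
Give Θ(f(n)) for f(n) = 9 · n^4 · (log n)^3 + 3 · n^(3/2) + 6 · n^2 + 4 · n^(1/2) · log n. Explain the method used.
f(n) ∈ Θ(n^4 · (log n)^3)

Compare the terms by growth order. For large n, n^a · (log n)^b dominates n^a' · (log n)^b' iff a > a', or (a = a' and b > b'). Ranking the 4 terms shows the dominant one is 9 · n^4 · (log n)^3. Hence f(n) ∈ Θ(n^4 · (log n)^3).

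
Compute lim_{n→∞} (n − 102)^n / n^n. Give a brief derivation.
lim = e^(−102)

Rewrite as (1 − 102/n)^(n). By the standard limit (1 + x/n)^n → e^x, we have (1 − 102/n)^n → e^(−102), and raising to the 1st power gives e^(−102).
More precisely, ln[(1 − 102/n)^(n)] = n · ln(1 − 102/n) = n · (-102/n + O(1/n^2)) = -102 + O(1/n) → -102.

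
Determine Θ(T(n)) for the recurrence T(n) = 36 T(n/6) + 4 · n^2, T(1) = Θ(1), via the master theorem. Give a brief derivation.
T(n) = Θ(n^2 log n)

log_6 36 = 2, and f(n) = 4 · n^2 = Θ(n^(log_6 36)). This is Case 2 of the master theorem: T(n) = Θ(f(n) · log n) = Θ(n^2 log n).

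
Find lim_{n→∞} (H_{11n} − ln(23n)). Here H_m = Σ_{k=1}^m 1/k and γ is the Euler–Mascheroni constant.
lim = ln(11/23) + γ

By Euler-Maclaurin, H_m = ln m + γ + O(1/m). So
  H_{11n} − ln(23n) = ln(11n) + γ − ln(23n) + O(1/n)
                       = ln(11/23) + γ + O(1/n).
Hence the limit is ln(11/23) + γ.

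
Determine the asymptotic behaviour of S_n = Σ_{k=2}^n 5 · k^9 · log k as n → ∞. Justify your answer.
S_n ~ n^10 log n / 2 − n^10 / 20

By integral comparison, S_n = ∫_1^n 5 · x^9 · log x dx + O(n^9 · log n). For the integral, ∫ x^9 log x dx = n^10 log n / 10 − n^10/100 (integration by parts). Hence S_n ~ n^10 log n / 2 − n^10 / 20.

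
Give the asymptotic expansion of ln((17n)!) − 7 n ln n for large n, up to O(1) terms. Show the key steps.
ln((17n)!) − 7 n ln n = 10 n ln n + 17(ln 17 − 1) n + (1/2) ln(2π·17n) + O(1/n)

Stirling: ln((17n)!) = 17n ln(17n) − 17n + (1/2) ln(2π·17n) + O(1/n).
Expand 17n ln(17n) = 17n (ln n + ln 17) = 17n ln n + 17n ln 17.
Subtract 7n ln n: leading term is (17 − 7) n ln n = 10 n ln n. The next term is 17n ln 17 − 17n = 17(ln 17 − 1) n. Then the (1/2) ln(2π·17n) correction.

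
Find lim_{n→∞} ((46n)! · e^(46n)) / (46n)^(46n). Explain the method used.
lim = ∞

Stirling: (46n)! ~ sqrt(2π·46n) · (46n/e)^(46n). Hence
  (46n)! · e^(46n) / (46n)^(46n) ~ sqrt(2π·46n) = sqrt(2π·46) · sqrt(n) → ∞.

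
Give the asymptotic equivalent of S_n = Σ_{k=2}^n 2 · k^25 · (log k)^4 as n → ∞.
S_n ~ n^26 · (log n)^4 / 13

By integral comparison, S_n = ∫_1^n 2 · x^25 · (log x)^4 dx + O(n^25 · (log n)^4). For the integral, the leading term of ∫_1^n x^25 (log x)^4 dx is n^26/26 · (log n)^4 (by repeated integration by parts; each step lowers the log-exponent and produces a relatively O(1/log n) correction). Hence S_n ~ n^26 · (log n)^4 / 13.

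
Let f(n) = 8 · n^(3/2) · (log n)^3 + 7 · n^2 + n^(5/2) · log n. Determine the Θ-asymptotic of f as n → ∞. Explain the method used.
f(n) ∈ Θ(n^(5/2) · log n)

Compare the terms by growth order. For large n, n^a · (log n)^b dominates n^a' · (log n)^b' iff a > a', or (a = a' and b > b'). Ranking the 3 terms shows the dominant one is n^(5/2) · log n. Hence f(n) ∈ Θ(n^(5/2) · log n).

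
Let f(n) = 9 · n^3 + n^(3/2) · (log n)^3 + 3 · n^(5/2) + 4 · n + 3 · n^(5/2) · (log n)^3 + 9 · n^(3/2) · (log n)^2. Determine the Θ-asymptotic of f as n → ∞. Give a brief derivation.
f(n) ∈ Θ(n^3)

Compare the terms by growth order. For large n, n^a · (log n)^b dominates n^a' · (log n)^b' iff a > a', or (a = a' and b > b'). Ranking the 6 terms shows the dominant one is 9 · n^3. Hence f(n) ∈ Θ(n^3).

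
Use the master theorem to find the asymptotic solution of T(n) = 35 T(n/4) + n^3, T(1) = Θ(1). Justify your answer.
T(n) = Θ(n^3)

log_4 35 ≈ 2.565. f(n) = n^3 dominates n^(log_4 35) since 3 > 2.565, and the regularity condition a·f(n/b) = 35·(n/4)^3 = (35/64)·n^3 ≤ c·f(n) holds with c = 35/64 ≈ 0.547 < 1. So this is Case 3: T(n) = Θ(f(n)) = Θ(n^3).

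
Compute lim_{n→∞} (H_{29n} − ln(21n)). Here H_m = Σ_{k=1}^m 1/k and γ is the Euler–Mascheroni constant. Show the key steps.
lim = ln(29/21) + γ

By Euler-Maclaurin, H_m = ln m + γ + O(1/m). So
  H_{29n} − ln(21n) = ln(29n) + γ − ln(21n) + O(1/n)
                       = ln(29/21) + γ + O(1/n).
Hence the limit is ln(29/21) + γ.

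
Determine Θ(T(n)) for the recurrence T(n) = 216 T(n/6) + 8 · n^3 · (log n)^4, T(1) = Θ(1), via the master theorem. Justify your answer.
T(n) = Θ(n^3 · (log n)^5)

Here log_6 216 = 3 and f(n) = 8 · n^3 · (log n)^4 = Θ(n^(log_6 216) · (log n)^4). This is the extended Case 2 of the master theorem (f matches the critical exponent up to log factors), giving T(n) = Θ(n^(log_6 216) · (log n)^(4+1)) = Θ(n^3 · (log n)^5).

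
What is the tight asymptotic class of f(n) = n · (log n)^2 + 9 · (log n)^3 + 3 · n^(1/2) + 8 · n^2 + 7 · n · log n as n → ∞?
f(n) ∈ Θ(n^2)

Compare the terms by growth order. For large n, n^a · (log n)^b dominates n^a' · (log n)^b' iff a > a', or (a = a' and b > b'). Ranking the 5 terms shows the dominant one is 8 · n^2. Hence f(n) ∈ Θ(n^2).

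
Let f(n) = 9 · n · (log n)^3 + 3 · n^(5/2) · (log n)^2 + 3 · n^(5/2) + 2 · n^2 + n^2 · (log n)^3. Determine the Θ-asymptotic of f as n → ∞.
f(n) ∈ Θ(n^(5/2) · (log n)^2)

Compare the terms by growth order. For large n, n^a · (log n)^b dominates n^a' · (log n)^b' iff a > a', or (a = a' and b > b'). Ranking the 5 terms shows the dominant one is 3 · n^(5/2) · (log n)^2. Hence f(n) ∈ Θ(n^(5/2) · (log n)^2).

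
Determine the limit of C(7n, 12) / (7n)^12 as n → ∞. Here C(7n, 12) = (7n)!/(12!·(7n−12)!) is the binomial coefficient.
lim = 1/12! = 1/479001600

With N = 7n → ∞: C(N, 12) / N^12 = [N(N−1)…(N−11)] / (12! · N^12) = (1/12!) · 1 · (1 − 1/(7n)) · … · (1 − 11/(7n)). Each factor → 1 as N → ∞, so the limit is 1/12! = 1/479001600.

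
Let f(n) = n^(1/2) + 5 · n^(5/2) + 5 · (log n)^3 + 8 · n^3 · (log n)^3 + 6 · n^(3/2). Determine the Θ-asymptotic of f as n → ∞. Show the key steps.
f(n) ∈ Θ(n^3 · (log n)^3)

Compare the terms by growth order. For large n, n^a · (log n)^b dominates n^a' · (log n)^b' iff a > a', or (a = a' and b > b'). Ranking the 5 terms shows the dominant one is 8 · n^3 · (log n)^3. Hence f(n) ∈ Θ(n^3 · (log n)^3).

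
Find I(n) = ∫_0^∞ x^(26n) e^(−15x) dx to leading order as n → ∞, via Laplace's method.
I(n) ~ (sqrt(2π·26n) / 15) · (26n/(15e))^(26n)

Write the integrand as exp(26n ln x − 15x) and set f(x) = 26n ln x − 15x. Then f'(x) = 26n/x − 15 = 0 at x* = 26n/15, and f''(x*) = −26n/x*^2 = −15^2/(26n). Laplace's method (interior maximum) gives
  I(n) ~ e^(f(x*)) · sqrt(2π / |f''(x*)|)
        = exp(26n ln(26n/15) − 26n) · sqrt(2π · 26n / 15^2)
        = (26n/15)^(26n) e^(−26n) · sqrt(2π·26n) / 15
        = (sqrt(2π·26n) / 15) · (26n/(15e))^(26n).
This matches Γ(26n+1)/15^(26n+1) with Stirling applied to Γ.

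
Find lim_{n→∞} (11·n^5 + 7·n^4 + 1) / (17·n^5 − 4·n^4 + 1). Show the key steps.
lim = 11/17

For large n the leading n^5 terms dominate both numerator and denominator. Dividing top and bottom by n^5, every other term tends to 0, leaving 11/17.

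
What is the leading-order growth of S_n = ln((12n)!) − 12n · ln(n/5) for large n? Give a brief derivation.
S_n ~ 12n · (ln 60 − 1) + O(ln n)

Stirling: ln((12n)!) = 12n ln(12n) − 12n + O(ln n).
  S_n = 12n ln(12n) − 12n − 12n ln(n/5) + O(ln n)
      = 12n ln(12n) − 12n ln n + 12n ln 5 − 12n + O(ln n)
      = 12n ln 12 + 12n ln 5 − 12n + O(ln n)
      = 12n (ln 60 − 1) + O(ln n).
Numerically ln(60) − 1 ≈ 3.0943.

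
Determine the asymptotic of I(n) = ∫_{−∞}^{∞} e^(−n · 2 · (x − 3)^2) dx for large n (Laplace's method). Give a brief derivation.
I(n) = sqrt(π/(2n))

Here φ(x) = 2 · (x − 3)^2 has its unique minimum at x* = 3 with φ(x*) = 0 and φ''(x*) = 4. Laplace's method gives
  I(n) ~ e^(−n φ(x*)) · sqrt(2π / (n · φ''(x*))) = sqrt(2π / (4n)) = sqrt(π/(2n)).
This is exact: substituting u = (x − 3)·sqrt(2n) gives I(n) = (1/sqrt(2n)) ∫_{−∞}^{∞} e^(−u^2) du = sqrt(π/(2n)).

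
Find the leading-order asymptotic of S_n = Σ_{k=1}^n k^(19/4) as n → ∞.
S_n ~ (4/23) · n^(23/4)

Integral comparison: Σ_{k=1}^n k^(19/4) = ∫_0^n x^(19/4) dx + O(n^(19/4)). The integral is n^(1 + 19/4) / (1 + 19/4) = n^((19+4)/4) / ((19+4)/4) = (4/23) · n^(23/4).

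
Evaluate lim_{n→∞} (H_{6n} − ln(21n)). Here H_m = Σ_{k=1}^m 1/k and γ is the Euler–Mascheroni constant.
lim = ln(2/7) + γ

By Euler-Maclaurin, H_m = ln m + γ + O(1/m). So
  H_{6n} − ln(21n) = ln(6n) + γ − ln(21n) + O(1/n)
                       = ln(6/21) + γ + O(1/n).
Hence the limit is ln(6/21) + γ (= ln(2/7)).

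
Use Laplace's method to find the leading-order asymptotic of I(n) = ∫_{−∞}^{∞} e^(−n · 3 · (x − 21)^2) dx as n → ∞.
I(n) = sqrt(π/(3n))

Here φ(x) = 3 · (x − 21)^2 has its unique minimum at x* = 21 with φ(x*) = 0 and φ''(x*) = 6. Laplace's method gives
  I(n) ~ e^(−n φ(x*)) · sqrt(2π / (n · φ''(x*))) = sqrt(2π / (6n)) = sqrt(π/(3n)).
This is exact: substituting u = (x − 21)·sqrt(3n) gives I(n) = (1/sqrt(3n)) ∫_{−∞}^{∞} e^(−u^2) du = sqrt(π/(3n)).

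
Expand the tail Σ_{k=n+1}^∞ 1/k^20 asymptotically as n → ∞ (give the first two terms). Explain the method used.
Σ_{k>n} 1/k^20 = 1/(19 · n^19) − 1/(2 · n^20) + O(1/n^21)

Compare to the integral: ∫_{n}^∞ x^(−20) dx = [−x^(−19)/19]_{n}^∞ = 1/((20−1)·n^19). The Euler-Maclaurin correction adds −f(n)/2 = −1/(2·n^20). Euler-Maclaurin then gives
  Σ_{k>n} 1/k^20 = ∫_{n}^∞ dx/x^20 − 1/(2·n^20) + O(1/n^21).
(Equivalently this is ζ(20) − Σ_{k≤n} 1/k^20.)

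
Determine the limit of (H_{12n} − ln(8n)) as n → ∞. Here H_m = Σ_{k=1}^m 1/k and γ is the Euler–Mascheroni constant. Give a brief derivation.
lim = ln(3/2) + γ

By Euler-Maclaurin, H_m = ln m + γ + O(1/m). So
  H_{12n} − ln(8n) = ln(12n) + γ − ln(8n) + O(1/n)
                       = ln(12/8) + γ + O(1/n).
Hence the limit is ln(12/8) + γ (= ln(3/2)).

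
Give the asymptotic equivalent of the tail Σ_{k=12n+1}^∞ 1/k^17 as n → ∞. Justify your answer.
Σ_{k>12n} 1/k^17 ~ 1/(16 · (12n)^16)

Compare to the integral: ∫_{12n}^∞ x^(−17) dx = [−x^(−16)/16]_{12n}^∞ = 1/((17−1)·(12n)^16). Euler-Maclaurin then gives
  Σ_{k>12n} 1/k^17 = ∫_{12n}^∞ dx/x^17 − 1/(2·(12n)^17) + O(1/(12n)^18).
(Equivalently this is ζ(17) − Σ_{k≤12n} 1/k^17.)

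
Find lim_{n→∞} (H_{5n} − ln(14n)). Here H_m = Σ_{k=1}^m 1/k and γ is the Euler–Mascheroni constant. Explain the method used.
lim = ln(5/14) + γ

By Euler-Maclaurin, H_m = ln m + γ + O(1/m). So
  H_{5n} − ln(14n) = ln(5n) + γ − ln(14n) + O(1/n)
                       = ln(5/14) + γ + O(1/n).
Hence the limit is ln(5/14) + γ.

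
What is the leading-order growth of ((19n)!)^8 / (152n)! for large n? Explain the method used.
((19n)!)^8/(152n)! ~ ((2π·19n)^(7/2) / sqrt(8)) · 8^(−8·19n)  →  0

Write N = 19n. Stirling: N! ~ sqrt(2π N)(N/e)^N and (8N)! ~ sqrt(2π·8N)·(8N/e)^(8N).
  (N!)^8/(8N)! ~ (2π N)^(8/2) (N/e)^(8N) / [sqrt(2π·8N) (8N/e)^(8N)]
     = (2π N)^(8/2) / sqrt(2π·8N) · (N/(8N))^(8N)
     = (2π N)^((8−1)/2) / sqrt(8) · 8^(−8N).
Since 8^8 > 1, the factor 8^(−8N) decays exponentially, so the ratio → 0. Substituting N = 19n gives the stated form.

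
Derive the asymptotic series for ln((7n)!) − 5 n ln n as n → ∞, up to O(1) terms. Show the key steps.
ln((7n)!) − 5 n ln n = 2 n ln n + 7(ln 7 − 1) n + (1/2) ln(2π·7n) + O(1/n)

Stirling: ln((7n)!) = 7n ln(7n) − 7n + (1/2) ln(2π·7n) + O(1/n).
Expand 7n ln(7n) = 7n (ln n + ln 7) = 7n ln n + 7n ln 7.
Subtract 5n ln n: leading term is (7 − 5) n ln n = 2 n ln n. The next term is 7n ln 7 − 7n = 7(ln 7 − 1) n. Then the (1/2) ln(2π·7n) correction.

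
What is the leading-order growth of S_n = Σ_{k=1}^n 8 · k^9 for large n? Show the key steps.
S_n ~ 4 · n^10 / 5

By integral comparison (Euler-Maclaurin), Σ_{k=1}^n 8 · k^9 = 8 · ∫_0^n x^9 dx + O(n^9) = 8 · n^10/10 = 4 · n^10 / 5 + O(n^9). (Equivalently, Faulhaber's formula gives the same leading term.)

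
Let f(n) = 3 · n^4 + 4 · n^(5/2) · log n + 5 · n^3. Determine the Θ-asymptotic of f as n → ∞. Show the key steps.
f(n) ∈ Θ(n^4)

Compare the terms by growth order. For large n, n^a · (log n)^b dominates n^a' · (log n)^b' iff a > a', or (a = a' and b > b'). Ranking the 3 terms shows the dominant one is 3 · n^4. Hence f(n) ∈ Θ(n^4).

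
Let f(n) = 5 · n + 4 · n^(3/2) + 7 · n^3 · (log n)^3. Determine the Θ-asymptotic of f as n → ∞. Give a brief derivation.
f(n) ∈ Θ(n^3 · (log n)^3)

Compare the terms by growth order. For large n, n^a · (log n)^b dominates n^a' · (log n)^b' iff a > a', or (a = a' and b > b'). Ranking the 3 terms shows the dominant one is 7 · n^3 · (log n)^3. Hence f(n) ∈ Θ(n^3 · (log n)^3).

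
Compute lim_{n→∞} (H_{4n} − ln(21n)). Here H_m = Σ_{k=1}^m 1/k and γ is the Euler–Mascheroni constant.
lim = ln(4/21) + γ

By Euler-Maclaurin, H_m = ln m + γ + O(1/m). So
  H_{4n} − ln(21n) = ln(4n) + γ − ln(21n) + O(1/n)
                       = ln(4/21) + γ + O(1/n).
Hence the limit is ln(4/21) + γ.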